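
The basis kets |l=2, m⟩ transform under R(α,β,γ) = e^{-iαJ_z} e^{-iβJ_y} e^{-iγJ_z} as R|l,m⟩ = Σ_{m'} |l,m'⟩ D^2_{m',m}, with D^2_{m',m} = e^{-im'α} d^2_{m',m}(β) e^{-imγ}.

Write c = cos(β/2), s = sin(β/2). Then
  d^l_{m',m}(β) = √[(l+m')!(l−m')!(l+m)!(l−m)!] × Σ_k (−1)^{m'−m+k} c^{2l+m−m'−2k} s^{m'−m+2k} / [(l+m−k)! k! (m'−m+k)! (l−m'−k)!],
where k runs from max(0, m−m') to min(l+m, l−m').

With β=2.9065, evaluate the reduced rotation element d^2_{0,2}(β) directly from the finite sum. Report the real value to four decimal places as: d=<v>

d=0.0332

d^2_{0,2}(β=2.9065) via the finite sum:
With c≡cos(β/2)=0.117276 and s≡sin(β/2)=0.993099, N=[2·2·24·1]^{1/2}=9.797959
Admissible k: 2..2 (factorial args all ≥0)
  k=2: (−1)^0·9.7980/(4)·0.1173^2·0.9931^2 = +0.033226
d^2_{0,2}(2.9065) = +0.033226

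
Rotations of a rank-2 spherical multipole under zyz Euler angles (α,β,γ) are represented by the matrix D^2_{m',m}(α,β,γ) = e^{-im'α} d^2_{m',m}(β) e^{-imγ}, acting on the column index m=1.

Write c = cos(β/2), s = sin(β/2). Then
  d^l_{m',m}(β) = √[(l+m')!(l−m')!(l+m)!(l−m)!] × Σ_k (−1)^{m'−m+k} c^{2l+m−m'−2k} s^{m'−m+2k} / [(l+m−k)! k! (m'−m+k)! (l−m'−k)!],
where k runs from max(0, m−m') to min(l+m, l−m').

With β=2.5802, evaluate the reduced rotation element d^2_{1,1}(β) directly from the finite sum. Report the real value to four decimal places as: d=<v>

d=-0.2067

d^2_{1,1}(β=2.5802) via the finite sum:
c=cos(2.580200/2)=0.277025, s=sin(2.580200/2)=0.960863; N=√[6·1·6·1]=6.000000
k: max(0,(1)−(1))=0 … min(2+(1),2−(1))=1
  k=0: (−1)^0·6.0000/(6)·0.2770^4·0.9609^0 = +0.005889
  k=1: (−1)^1·6.0000/(2)·0.2770^2·0.9609^2 = -0.212560
d^2_{1,1}(2.5802) = +0.005889 -0.212560 = -0.206670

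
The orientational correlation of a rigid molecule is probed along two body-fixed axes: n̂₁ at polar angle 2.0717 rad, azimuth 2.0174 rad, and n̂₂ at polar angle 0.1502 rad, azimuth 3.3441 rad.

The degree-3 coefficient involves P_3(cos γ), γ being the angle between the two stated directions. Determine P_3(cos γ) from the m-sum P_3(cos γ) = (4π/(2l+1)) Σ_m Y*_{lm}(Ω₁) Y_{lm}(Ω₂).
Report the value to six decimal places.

Summing Y*_{l m}(θ₁,φ₁)·Y_{l m}(θ₂,φ₂) over m ∈ [−3, 3]; prefactor 4π/(2·3+1) = 1.795196:
  [-3]  conj(Y_{3,-3})(Ω₁) = (0.274094, -0.064462) ; Y_{3,-3}(Ω₂) = (-0.001148, 0.000798) ; Δ = (-0.000263, 0.000293)
  [-2]  conj(Y_{3,-2})(Ω₁) = (0.236723, 0.294182) ; Y_{3,-2}(Ω₂) = (0.020795, -0.008915) ; Δ = (0.007545, 0.004007)
  [-1]  conj(Y_{3,-1})(Ω₁) = (-0.018739, 0.039130) ; Y_{3,-1}(Ω₂) = (-0.184181, 0.037816) ; Δ = (0.001972, -0.007916)
  [+0]  conj(Y_{3,0})(Ω₁) = (0.330985, -0.000000) ; Y_{3,0}(Ω₂) = (0.696641, 0.000000) ; Δ = (0.230578, 0.000000)
  [+1]  conj(Y_{3,1})(Ω₁) = (0.018739, 0.039130) ; Y_{3,1}(Ω₂) = (0.184181, 0.037816) ; Δ = (0.001972, 0.007916)
  [+2]  conj(Y_{3,2})(Ω₁) = (0.236723, -0.294182) ; Y_{3,2}(Ω₂) = (0.020795, 0.008915) ; Δ = (0.007545, -0.004007)
  [+3]  conj(Y_{3,3})(Ω₁) = (-0.274094, -0.064462) ; Y_{3,3}(Ω₂) = (0.001148, 0.000798) ; Δ = (-0.000263, -0.000293)
Σ over m = (0.249085, 0.000000); ×(4π/7) → (0.447157, 0.000000). Real part: 0.447157

0.447157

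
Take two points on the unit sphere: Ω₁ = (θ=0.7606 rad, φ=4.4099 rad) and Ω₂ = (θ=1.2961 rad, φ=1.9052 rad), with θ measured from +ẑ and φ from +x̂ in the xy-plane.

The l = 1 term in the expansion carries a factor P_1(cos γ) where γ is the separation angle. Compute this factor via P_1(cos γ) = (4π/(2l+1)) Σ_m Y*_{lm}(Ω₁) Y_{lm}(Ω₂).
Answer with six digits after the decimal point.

Expand P_1 via completeness: Σ_{m} conj(Y_{1,m}) at Ω₁ times Y_{1,m} at Ω₂ —
  m=-1: Y*=-0.070950-0.227355i  Y=-0.109142-0.314120i  product -0.063673+0.047101i
  m=+0: Y*=+0.353955-0.000000i  Y=+0.132536+0.000000i  product +0.046912+0.000000i
  m=+1: Y*=+0.070950-0.227355i  Y=+0.109142-0.314120i  product -0.063673-0.047101i
Σ over m = -0.080435+0.000000i; ×(4π/3) → -0.336925+0.000000i. Real part: -0.336925

-0.336925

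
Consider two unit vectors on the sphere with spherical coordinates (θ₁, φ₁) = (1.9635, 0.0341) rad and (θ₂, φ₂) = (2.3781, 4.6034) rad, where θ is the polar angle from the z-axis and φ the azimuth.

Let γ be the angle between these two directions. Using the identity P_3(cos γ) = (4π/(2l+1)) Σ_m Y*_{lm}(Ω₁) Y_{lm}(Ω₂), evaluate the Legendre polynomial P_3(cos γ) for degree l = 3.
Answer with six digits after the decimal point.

-0.262128

Expand P_3 via completeness: Σ_{m} conj(Y_{3,m}) at Ω₁ times Y_{3,m} at Ω₂ —
  [-3]  conj(Y_{3,-3})(Ω₁) = +0.327293+0.033599i ; Y_{3,-3}(Ω₂) = +0.044298-0.130620i ; Δ = +0.018887-0.041262i
  [-2]  conj(Y_{3,-2})(Ω₁) = -0.333048-0.022749i ; Y_{3,-2}(Ω₂) = +0.344633+0.076335i ; Δ = -0.113043-0.033264i
  [-1]  conj(Y_{3,-1})(Ω₁) = -0.079898-0.002726i ; Y_{3,-1}(Ω₂) = -0.039122+0.357527i ; Δ = +0.004100-0.028459i
  [+0]  conj(Y_{3,0})(Ω₁) = +0.323857-0.000000i ; Y_{3,0}(Ω₂) = +0.105278+0.000000i ; Δ = +0.034095+0.000000i
  [+1]  conj(Y_{3,1})(Ω₁) = +0.079898-0.002726i ; Y_{3,1}(Ω₂) = +0.039122+0.357527i ; Δ = +0.004100+0.028459i
  [+2]  conj(Y_{3,2})(Ω₁) = -0.333048+0.022749i ; Y_{3,2}(Ω₂) = +0.344633-0.076335i ; Δ = -0.113043+0.033264i
  [+3]  conj(Y_{3,3})(Ω₁) = -0.327293+0.033599i ; Y_{3,3}(Ω₂) = -0.044298-0.130620i ; Δ = +0.018887+0.041262i
Σ over m = -0.146016-0.000000i; ×(4π/7) → -0.262128-0.000000i. Real part: -0.262128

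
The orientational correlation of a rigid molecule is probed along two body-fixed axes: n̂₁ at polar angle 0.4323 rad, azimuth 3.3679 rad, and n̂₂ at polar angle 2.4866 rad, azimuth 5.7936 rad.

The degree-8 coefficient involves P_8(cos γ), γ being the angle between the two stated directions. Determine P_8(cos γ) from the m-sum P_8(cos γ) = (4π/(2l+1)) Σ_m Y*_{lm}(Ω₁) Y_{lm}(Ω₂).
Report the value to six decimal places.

Addition theorem: P_8(cos γ) = (4π/17) Σ_m Y*_{lm}(Ω₁) Y_{lm}(Ω₂), m = −8…8:
  term(m=-8) = +0.000004-0.000003i   from Y*(Ω₁)=-0.000116+0.000475i, Y(Ω₂)=-0.006981-0.006838i
  term(m=-7) = +0.000064-0.000206i   from Y*(Ω₁)=+0.000057-0.004241i, Y(Ω₂)=+0.048828+0.014332i
  term(m=-6) = -0.001520-0.003432i   from Y*(Ω₁)=+0.004890+0.022617i, Y(Ω₂)=-0.158838+0.032873i
  term(m=-5) = -0.028137-0.013173i   from Y*(Ω₁)=-0.037966-0.080800i, Y(Ω₂)=+0.267584-0.222501i
  term(m=-4) = -0.114845+0.032778i   from Y*(Ω₁)=+0.152843+0.194689i, Y(Ω₂)=-0.182350+0.446731i
  term(m=-3) = -0.083426+0.128206i   from Y*(Ω₁)=-0.366495-0.295718i, Y(Ω₂)=-0.033086-0.323119i
  term(m=-2) = -0.010601-0.075765i   from Y*(Ω₁)=+0.465642+0.226434i, Y(Ω₂)=-0.082404-0.122640i
  term(m=-1) = -0.024352-0.021182i   from Y*(Ω₁)=-0.077212-0.017778i, Y(Ω₂)=+0.359503+0.191563i
  term(m=+0) = -0.009723-0.000000i   from Y*(Ω₁)=-0.470063-0.000000i, Y(Ω₂)=+0.020685+0.000000i
  term(m=+1) = -0.024352+0.021182i   from Y*(Ω₁)=+0.077212-0.017778i, Y(Ω₂)=-0.359503+0.191563i
  term(m=+2) = -0.010601+0.075765i   from Y*(Ω₁)=+0.465642-0.226434i, Y(Ω₂)=-0.082404+0.122640i
  term(m=+3) = -0.083426-0.128206i   from Y*(Ω₁)=+0.366495-0.295718i, Y(Ω₂)=+0.033086-0.323119i
  term(m=+4) = -0.114845-0.032778i   from Y*(Ω₁)=+0.152843-0.194689i, Y(Ω₂)=-0.182350-0.446731i
  term(m=+5) = -0.028137+0.013173i   from Y*(Ω₁)=+0.037966-0.080800i, Y(Ω₂)=-0.267584-0.222501i
  term(m=+6) = -0.001520+0.003432i   from Y*(Ω₁)=+0.004890-0.022617i, Y(Ω₂)=-0.158838-0.032873i
  term(m=+7) = +0.000064+0.000206i   from Y*(Ω₁)=-0.000057-0.004241i, Y(Ω₂)=-0.048828+0.014332i
  term(m=+8) = +0.000004+0.000003i   from Y*(Ω₁)=-0.000116-0.000475i, Y(Ω₂)=-0.006981+0.006838i
Total Σ_m = -0.535350-0.000000i. Multiply by 0.739198: -0.395730-0.000000i. P_8(cos γ) = -0.395730

-0.395730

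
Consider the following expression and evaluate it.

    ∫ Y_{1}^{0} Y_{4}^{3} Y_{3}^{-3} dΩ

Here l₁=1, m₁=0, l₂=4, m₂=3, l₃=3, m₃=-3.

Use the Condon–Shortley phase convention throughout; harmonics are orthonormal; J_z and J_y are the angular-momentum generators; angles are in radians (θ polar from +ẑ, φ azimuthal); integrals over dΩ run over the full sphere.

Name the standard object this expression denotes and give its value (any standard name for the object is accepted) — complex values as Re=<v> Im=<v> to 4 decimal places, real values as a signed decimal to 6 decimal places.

This is a Gaunt coefficient — the integral of a triple product of spherical harmonics over the sphere.
Checks pass: Σm=0; 8 even; l₃=3∈[3,5].
(2·1+1)(2·4+1)(2·3+1) = 189
Δ: 2! 0! 6! / 9! → 1/252
sum: t=1:−1/36 = -1/36
3j²(1 4 3; 0 0 0) = Δ·Π!·Σ² = 4/63  (sign +1)
sum: t=1:−1/720 = -1/720
3j²(1 4 3; 0 3 -3) = Δ·Π!·Σ² = 1/36  (sign -1)
combine: 4πI² = 189·4/63·1/36 = 1/3
take √, sign -1: I = -0.16286750

Gaunt coefficient, -0.162868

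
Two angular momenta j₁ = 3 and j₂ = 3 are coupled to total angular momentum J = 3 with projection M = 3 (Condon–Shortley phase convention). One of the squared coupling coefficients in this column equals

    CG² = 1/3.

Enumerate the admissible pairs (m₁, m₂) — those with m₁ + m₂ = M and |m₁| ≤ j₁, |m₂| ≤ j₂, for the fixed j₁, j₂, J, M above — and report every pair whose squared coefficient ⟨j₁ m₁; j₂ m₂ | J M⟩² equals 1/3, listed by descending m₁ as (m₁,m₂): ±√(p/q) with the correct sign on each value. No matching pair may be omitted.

(2,1): −√(1/3); (1,2): +√(1/3)

Admissible pairs with m₁+m₂ = M = 3: (0,3), (1,2), (2,1), (3,0)
  (m₁,m₂)=(3,0): CG² = 1/6, CG = +√(1/6)
  (m₁,m₂)=(2,1): CG² = 1/3, CG = −√(1/3)   ← matches the target
  (m₁,m₂)=(1,2): CG² = 1/3, CG = +√(1/3)   ← matches the target
  (m₁,m₂)=(0,3): CG² = 1/6, CG = −√(1/6)
Pairs with CG² = 1/3: (2,1): −√(1/3); (1,2): +√(1/3)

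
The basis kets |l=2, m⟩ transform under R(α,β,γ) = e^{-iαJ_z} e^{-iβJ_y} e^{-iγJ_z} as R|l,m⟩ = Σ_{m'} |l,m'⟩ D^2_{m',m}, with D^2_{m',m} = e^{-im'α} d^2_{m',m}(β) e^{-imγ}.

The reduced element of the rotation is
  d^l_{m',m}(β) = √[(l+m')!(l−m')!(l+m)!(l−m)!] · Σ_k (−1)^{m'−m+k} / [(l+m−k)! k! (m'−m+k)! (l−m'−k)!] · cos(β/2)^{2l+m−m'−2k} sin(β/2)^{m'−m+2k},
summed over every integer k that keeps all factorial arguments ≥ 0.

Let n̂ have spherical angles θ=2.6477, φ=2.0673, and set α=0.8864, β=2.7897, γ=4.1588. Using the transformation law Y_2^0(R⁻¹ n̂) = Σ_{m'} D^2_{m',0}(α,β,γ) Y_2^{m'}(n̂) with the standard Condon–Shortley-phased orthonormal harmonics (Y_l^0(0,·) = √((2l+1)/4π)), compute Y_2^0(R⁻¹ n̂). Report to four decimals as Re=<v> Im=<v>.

Re=0.4318 Im=0.0000

Need the full column D^2_{m',0} for m'=−2..2 at α=0.8864, β=2.7897, γ=4.1588.
cos(β/2)=0.175040, sin(β/2)=0.984561
d^2_{-2,0}: single k=2 term ⇒ +0.072750;  D = -0.014596+0.071271i
d^2_{-1,0}: k∈[1..2] ⇒ +0.012934 -0.409205 = -0.396271;  D = -0.250525-0.307031i
d^2_{0,0}: k∈[0..2] ⇒ +0.000939 -0.118801 +0.939661 = +0.821799;  D = +0.821799+0.000000i
d^2_{1,0}: k∈[0..1] ⇒ -0.012934 +0.409205 = +0.396271;  D = +0.250525-0.307031i
d^2_{2,0}: single k=0 term ⇒ +0.072750;  D = -0.014596-0.071271i
Y_2^{m'}(θ=2.6477,φ=2.0673) and Σ D·Y over m':
  (-0.0146+0.0713i)·(-0.0474+0.0727i)  (-0.2505-0.3070i)·(+0.1536+0.2835i)  (+0.8218+0.0000i)·(+0.4181+0.0000i)  (+0.2505-0.3070i)·(-0.1536+0.2835i)  (-0.0146-0.0713i)·(-0.0474-0.0727i)
Y_2^0(R⁻¹ n̂) = +0.431793+0.000000i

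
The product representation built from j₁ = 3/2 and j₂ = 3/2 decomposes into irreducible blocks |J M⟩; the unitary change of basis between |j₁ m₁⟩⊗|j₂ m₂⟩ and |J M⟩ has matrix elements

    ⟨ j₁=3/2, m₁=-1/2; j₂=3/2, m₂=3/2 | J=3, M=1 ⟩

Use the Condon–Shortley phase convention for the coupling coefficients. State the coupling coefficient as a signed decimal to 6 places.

+√(1/5) = +0.447214

√[7·0!3!3!/7! · 1!2!3!0!4!2!] = √(144/5)
  +(−1)^0/∏(0,0,2,3,1,0)! = 1/12  (running 1/12)
⟨..|..⟩ = √(144/5)·(1/12) = +0.447214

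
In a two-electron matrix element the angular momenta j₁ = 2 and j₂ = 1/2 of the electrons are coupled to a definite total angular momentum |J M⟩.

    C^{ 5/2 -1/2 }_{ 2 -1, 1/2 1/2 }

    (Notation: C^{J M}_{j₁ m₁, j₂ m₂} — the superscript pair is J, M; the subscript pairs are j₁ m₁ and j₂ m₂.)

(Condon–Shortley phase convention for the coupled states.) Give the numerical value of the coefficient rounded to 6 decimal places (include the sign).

+0.632456  (= +√(2/5))

√[6·0!4!1!/6! · 1!3!1!0!2!3!] = √(72/5)
  +(−1)^0/∏(0,0,3,1,1,0)! = 1/6  (running 1/6)
⟨..|..⟩ = √(72/5)·(1/6) = +0.632456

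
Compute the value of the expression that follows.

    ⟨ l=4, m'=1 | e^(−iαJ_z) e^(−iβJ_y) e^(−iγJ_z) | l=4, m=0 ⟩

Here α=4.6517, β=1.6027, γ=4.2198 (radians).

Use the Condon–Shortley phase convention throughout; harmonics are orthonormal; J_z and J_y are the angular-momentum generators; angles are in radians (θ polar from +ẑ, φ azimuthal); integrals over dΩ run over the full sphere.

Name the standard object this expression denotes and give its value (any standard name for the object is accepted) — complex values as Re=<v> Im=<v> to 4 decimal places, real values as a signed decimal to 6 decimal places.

This is a Wigner D-matrix element — the rotation-matrix element ⟨l m'| R(α,β,γ) |l m⟩ in the angular-momentum basis.
Split into d^4_{1,0}(β=1.6027) × two z-phases.
c=cos(1.602700/2)=0.695738, s=sin(1.602700/2)=0.718296; N=√[120·6·24·24]=643.987578
Admissible k: 0..3 (factorial args all ≥0)
  k=0: (−1)^1·643.9876/(144)·0.6957^7·0.7183^1 = -0.253476
  k=1: (−1)^2·643.9876/(24)·0.6957^5·0.7183^3 = +1.621079
  k=2: (−1)^3·643.9876/(24)·0.6957^3·0.7183^5 = -1.727905
  k=3: (−1)^4·643.9876/(144)·0.6957^1·0.7183^7 = +0.306962
d^4_{1,0}(1.6027) = -0.253476 +1.621079 -1.727905 +0.306962 = -0.053341
Phases: e^{-i·(1)·4.6517}=-0.060652+0.998159i, e^{-i·(0)·4.2198}=+1.000000+0.000000i ⇒ D=+0.003235-0.053243i

Wigner D-matrix element, Re=0.0032 Im=-0.0532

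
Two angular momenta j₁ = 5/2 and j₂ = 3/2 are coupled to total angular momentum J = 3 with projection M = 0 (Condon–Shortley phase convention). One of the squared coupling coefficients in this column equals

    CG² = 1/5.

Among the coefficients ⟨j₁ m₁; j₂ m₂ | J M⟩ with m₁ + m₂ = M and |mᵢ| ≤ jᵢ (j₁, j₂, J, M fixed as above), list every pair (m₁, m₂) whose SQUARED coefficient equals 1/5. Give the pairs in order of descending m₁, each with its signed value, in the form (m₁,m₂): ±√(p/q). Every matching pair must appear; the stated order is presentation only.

Admissible pairs with m₁+m₂ = M = 0: (-3/2,3/2), (-1/2,1/2), (1/2,-1/2), (3/2,-3/2)
  (m₁,m₂)=(3/2,-3/2): CG² = 3/10, CG = +√(3/10)
  (m₁,m₂)=(1/2,-1/2): CG² = 1/5, CG = +√(1/5)   ← matches the target
  (m₁,m₂)=(-1/2,1/2): CG² = 1/5, CG = −√(1/5)   ← matches the target
  (m₁,m₂)=(-3/2,3/2): CG² = 3/10, CG = −√(3/10)
Pairs with CG² = 1/5: (1/2,-1/2): +√(1/5); (-1/2,1/2): −√(1/5)

(1/2,-1/2): +√(1/5); (-1/2,1/2): −√(1/5)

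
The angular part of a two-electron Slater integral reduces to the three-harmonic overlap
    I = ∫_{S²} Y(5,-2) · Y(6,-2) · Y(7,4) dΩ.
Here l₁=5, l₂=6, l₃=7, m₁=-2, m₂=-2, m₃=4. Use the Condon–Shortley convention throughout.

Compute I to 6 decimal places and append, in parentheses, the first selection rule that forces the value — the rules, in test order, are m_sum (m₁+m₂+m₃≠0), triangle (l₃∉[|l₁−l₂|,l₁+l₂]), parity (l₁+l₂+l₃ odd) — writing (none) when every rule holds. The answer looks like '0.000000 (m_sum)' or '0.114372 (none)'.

0.116075 (none)

Rules hold: Σm=0, L=18 even, 1≤7≤11.
N = 11·13·15 = 2145
Δ = 4!·6!·8!/19! = 1/174594420
Racah Σ t=0..4: t=0:+1/4147200 t=1:−1/207360 t=2:+1/82944 t=3:−1/207360 t=4:+1/4147200 = 1/345600
⇒ 3j(5 6 7; 0 0 0)² = 420/46189, sgn -1
Racah Σ t=1..4: t=1:−1/3110400 t=2:+1/691200 t=3:−1/1451520 t=4:+1/34836480 = 1/2150400
⇒ 3j(5 6 7; -2 -2 4)² = 729/83980, sgn -1
4πI² = N·(3j₀)²·(3jₘ)² = 229635/1356277
I = +1·√(0.169313/4π) = 0.11607533
No selection rule forces the value: the integral is nonzero (none).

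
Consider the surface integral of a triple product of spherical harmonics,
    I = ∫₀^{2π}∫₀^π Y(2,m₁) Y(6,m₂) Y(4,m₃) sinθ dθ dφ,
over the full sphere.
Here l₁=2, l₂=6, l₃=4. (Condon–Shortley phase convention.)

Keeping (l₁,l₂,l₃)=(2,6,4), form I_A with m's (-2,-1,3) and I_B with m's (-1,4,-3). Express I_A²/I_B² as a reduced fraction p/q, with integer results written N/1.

Shared (l₁,l₂,l₃)=(2,6,4): N and (l;000)² cancel in I_A²/I_B².
A: Δ = 4!·0!·8!/13! = 1/6435; Racah Σ t=4..4: t=4:+1/120960 = 1/120960; ⇒ 3j(2 6 4; -2 -1 3)² = 1/1287, sgn -1
B: Δ = 4!·0!·8!/13! = 1/6435; Racah Σ t=3..3: t=3:−1/30240 = -1/30240; ⇒ 3j(2 6 4; -1 4 -3)² = 16/429, sgn +1
I_A²/I_B² = (1/1287)/(16/429) = 1/48

1/48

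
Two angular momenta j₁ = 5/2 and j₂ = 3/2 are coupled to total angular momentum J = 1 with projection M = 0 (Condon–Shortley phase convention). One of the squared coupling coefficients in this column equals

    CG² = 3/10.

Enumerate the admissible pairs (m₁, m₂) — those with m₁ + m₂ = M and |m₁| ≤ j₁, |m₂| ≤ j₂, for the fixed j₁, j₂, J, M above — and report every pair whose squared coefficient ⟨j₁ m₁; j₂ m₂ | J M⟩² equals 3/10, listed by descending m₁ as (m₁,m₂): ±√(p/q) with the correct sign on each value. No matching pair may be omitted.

(1/2,-1/2): −√(3/10); (-1/2,1/2): +√(3/10)

Admissible pairs with m₁+m₂ = M = 0: (-3/2,3/2), (-1/2,1/2), (1/2,-1/2), (3/2,-3/2)
  (m₁,m₂)=(3/2,-3/2): CG² = 1/5, CG = +√(1/5)
  (m₁,m₂)=(1/2,-1/2): CG² = 3/10, CG = −√(3/10)   ← matches the target
  (m₁,m₂)=(-1/2,1/2): CG² = 3/10, CG = +√(3/10)   ← matches the target
  (m₁,m₂)=(-3/2,3/2): CG² = 1/5, CG = −√(1/5)
Pairs with CG² = 3/10: (1/2,-1/2): −√(3/10); (-1/2,1/2): +√(3/10)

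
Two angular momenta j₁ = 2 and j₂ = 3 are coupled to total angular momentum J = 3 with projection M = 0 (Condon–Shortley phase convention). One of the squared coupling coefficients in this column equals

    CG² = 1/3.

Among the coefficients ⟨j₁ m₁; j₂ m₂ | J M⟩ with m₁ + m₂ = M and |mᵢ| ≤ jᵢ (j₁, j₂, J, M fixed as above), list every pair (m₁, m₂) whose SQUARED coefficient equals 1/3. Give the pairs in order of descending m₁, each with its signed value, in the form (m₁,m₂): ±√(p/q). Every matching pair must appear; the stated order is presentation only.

Admissible pairs with m₁+m₂ = M = 0: (-2,2), (-1,1), (0,0), (1,-1), (2,-2)
  (m₁,m₂)=(2,-2): CG² = 1/3, CG = +√(1/3)   ← matches the target
  (m₁,m₂)=(1,-1): CG² = 1/30, CG = +√(1/30)
  (m₁,m₂)=(0,0): CG² = 4/15, CG = −√(4/15)
  (m₁,m₂)=(-1,1): CG² = 1/30, CG = +√(1/30)
  (m₁,m₂)=(-2,2): CG² = 1/3, CG = +√(1/3)   ← matches the target
Pairs with CG² = 1/3: (2,-2): +√(1/3); (-2,2): +√(1/3)

(2,-2): +√(1/3); (-2,2): +√(1/3)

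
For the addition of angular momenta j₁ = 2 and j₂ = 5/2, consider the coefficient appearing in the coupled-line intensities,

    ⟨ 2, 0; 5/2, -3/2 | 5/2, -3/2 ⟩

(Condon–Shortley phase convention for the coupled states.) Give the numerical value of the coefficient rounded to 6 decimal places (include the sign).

-0.119523

triangle: 2!*2!*3!/8! = 24/40320
(j±m)!: 2!*2!*1!*4!*1!*4! = 2304
prefactor² = (2J+1)*Δ*N² = 288/35
  k=0: +1/(0!*2!*2!*1!*0!*2!) = 1/8
  k=1: −1/(1!*1!*1!*0!*1!*3!) = -1/6
Σ = -1/24  ⇒  CG² = 288/35*(-1/24)² = 1/70
CG = −√(1/70) = -0.119523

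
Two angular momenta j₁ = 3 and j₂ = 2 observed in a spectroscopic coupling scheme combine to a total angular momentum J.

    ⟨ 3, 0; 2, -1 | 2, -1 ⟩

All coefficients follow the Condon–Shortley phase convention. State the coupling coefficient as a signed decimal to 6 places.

√[5·3!3!1!/8! · 3!3!1!3!1!3!] = √(81/14)
  +(−1)^0/∏(0,3,3,1,0,0)! = 1/36  (running 1/36)
  +(−1)^1/∏(1,2,2,0,1,1)! = -1/4  (running -2/9)
⟨..|..⟩ = √(81/14)·(-2/9) = -0.534522

-0.534522  (= −√(2/7))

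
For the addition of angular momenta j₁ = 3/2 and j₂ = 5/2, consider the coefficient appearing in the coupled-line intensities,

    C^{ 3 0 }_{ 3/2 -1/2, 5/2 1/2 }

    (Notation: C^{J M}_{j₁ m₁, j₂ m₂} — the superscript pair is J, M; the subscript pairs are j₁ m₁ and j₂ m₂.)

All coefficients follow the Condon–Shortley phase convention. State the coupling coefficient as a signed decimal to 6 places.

-0.447214

j₁+j₂−J=1  J+j₁−j₂=2  J−j₁+j₂=4  j₁+j₂+J+1=8
(j₁±m₁, j₂±m₂, J±M) = (1,2,3,2,3,3)
P² = 36/5
sum k=0..1:
  [0] +1/12 = 1/12
  [1] −1/4 = -1/4
S = -1/6
C² = P²·S² = 1/5 ; C = -0.447214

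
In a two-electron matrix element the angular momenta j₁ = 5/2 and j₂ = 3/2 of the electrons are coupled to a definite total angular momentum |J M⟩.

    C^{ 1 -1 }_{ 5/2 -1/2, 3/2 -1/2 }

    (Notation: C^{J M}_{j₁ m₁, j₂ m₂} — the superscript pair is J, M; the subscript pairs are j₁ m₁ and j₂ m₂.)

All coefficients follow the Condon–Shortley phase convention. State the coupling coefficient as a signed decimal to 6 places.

√[3·3!2!0!/6! · 2!3!1!2!0!2!] = √(12/5)
  +(−1)^1/∏(1,2,2,0,0,0)! = -1/4  (running -1/4)
⟨..|..⟩ = √(12/5)·(-1/4) = -0.387298

-0.387298  (= −√(3/20))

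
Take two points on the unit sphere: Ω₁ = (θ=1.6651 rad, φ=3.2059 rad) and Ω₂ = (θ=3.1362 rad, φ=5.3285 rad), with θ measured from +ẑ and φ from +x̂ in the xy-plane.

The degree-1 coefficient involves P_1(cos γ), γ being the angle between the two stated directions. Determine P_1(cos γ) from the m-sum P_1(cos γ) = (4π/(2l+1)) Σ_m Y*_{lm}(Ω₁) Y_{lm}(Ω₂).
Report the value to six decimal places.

Addition theorem: P_1(cos γ) = (4π/3) Σ_m Y*_{lm}(Ω₁) Y_{lm}(Ω₂), m = −1…1:
  [-1]  conj(Y_{1,-1})(Ω₁) = (-0.343248, -0.022104) ; Y_{1,-1}(Ω₂) = (0.001077, 0.001521) ; Δ = (-0.000336, -0.000546)
  [+0]  conj(Y_{1,0})(Ω₁) = (-0.046009, -0.000000) ; Y_{1,0}(Ω₂) = (-0.488595, 0.000000) ; Δ = (0.022480, 0.000000)
  [+1]  conj(Y_{1,1})(Ω₁) = (0.343248, -0.022104) ; Y_{1,1}(Ω₂) = (-0.001077, 0.001521) ; Δ = (-0.000336, 0.000546)
Accumulated sum (0.021808, 0.000000); after 4π/(2l+1) scaling, (0.091348, 0.000000) ⇒ P_1 = 0.091348

0.091348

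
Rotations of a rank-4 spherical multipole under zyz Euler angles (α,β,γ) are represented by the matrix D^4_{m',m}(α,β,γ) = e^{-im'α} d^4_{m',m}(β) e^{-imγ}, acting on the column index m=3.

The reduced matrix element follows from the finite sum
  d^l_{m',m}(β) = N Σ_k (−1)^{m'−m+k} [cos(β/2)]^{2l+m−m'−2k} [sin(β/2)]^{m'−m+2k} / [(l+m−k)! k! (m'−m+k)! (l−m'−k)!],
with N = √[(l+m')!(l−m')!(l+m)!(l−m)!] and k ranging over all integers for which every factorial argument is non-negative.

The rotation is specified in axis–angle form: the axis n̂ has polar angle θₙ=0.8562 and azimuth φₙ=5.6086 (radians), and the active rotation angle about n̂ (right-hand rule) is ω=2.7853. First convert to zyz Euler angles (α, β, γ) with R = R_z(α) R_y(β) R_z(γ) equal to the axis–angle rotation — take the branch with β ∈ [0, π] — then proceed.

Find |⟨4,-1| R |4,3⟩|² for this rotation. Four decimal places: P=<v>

P=0.0438

Axis–angle → zyz. n̂ = (sinθₙcosφₙ, sinθₙsinφₙ, cosθₙ) = (+0.589909, -0.471776, +0.655313), ω = 2.7853.
R = I cosω + sinω [n̂]ₓ + (1−cosω) n̂n̂ᵀ gives
  R = [-0.263067, -0.767706, +0.584314; -0.310557, -0.506029, -0.804667; +0.913428, -0.393144, -0.105297]
β = atan2(√(R₁₃²+R₂₃²), R₃₃) = 1.676289; α = atan2(R₂₃, R₁₃) mod 2π = 5.340455; γ = atan2(R₃₂, −R₃₁) mod 2π = 3.548033
First d^4_{-1,3}(β=1.6763), then the phase factors e^{-i(-1)α} and e^{-i(3)γ}:
c=cos(1.676289/2)=0.668843, s=sin(1.676289/2)=0.743403; N=√[6·120·5040·1]=1904.940944
k: max(0,(3)−(-1))=4 … min(4+(3),4−(-1))=5
  k=4: (−1)^0·1904.9409/(144)·0.6688^4·0.7434^4 = +0.808565
  k=5: (−1)^1·1904.9409/(240)·0.6688^2·0.7434^6 = -0.599331
d^4_{-1,3}(1.6763) = +0.808565 -0.599331 = +0.209234
|D^4_{-1,3}|² = |d^4_{-1,3}(β)|² = (+0.209234)² = 0.043779 (the z-rotation phases have unit modulus)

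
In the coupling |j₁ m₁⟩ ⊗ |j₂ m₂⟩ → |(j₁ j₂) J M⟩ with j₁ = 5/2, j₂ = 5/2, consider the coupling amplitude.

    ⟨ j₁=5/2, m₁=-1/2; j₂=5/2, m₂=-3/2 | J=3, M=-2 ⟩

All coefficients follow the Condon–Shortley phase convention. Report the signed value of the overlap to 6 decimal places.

−√(1/12) ≈ -0.288675

triangle: 2!×3!×3!/9! = 72/362880
(j±m)!: 2!×3!×1!×4!×1!×5! = 34560
prefactor² = (2J+1)×Δ×N² = 48
  k=0: +1/(0!×2!×3!×1!×0!×2!) = 1/24
  k=1: −1/(1!×1!×2!×0!×1!×3!) = -1/12
Σ = -1/24  ⇒  CG² = 48×(-1/24)² = 1/12
CG = −√(1/12) = -0.288675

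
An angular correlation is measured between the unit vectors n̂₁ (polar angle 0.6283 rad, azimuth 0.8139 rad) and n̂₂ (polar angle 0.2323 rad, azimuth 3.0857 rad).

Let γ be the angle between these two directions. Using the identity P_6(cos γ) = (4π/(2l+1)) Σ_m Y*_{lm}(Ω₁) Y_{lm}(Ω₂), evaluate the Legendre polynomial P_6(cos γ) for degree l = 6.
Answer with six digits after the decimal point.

-0.125356

Summing Y*_{l m}(θ₁,φ₁)·Y_{l m}(θ₂,φ₂) over m ∈ [−6, 6]; prefactor 4π/(2·6+1) = 0.966644:
  m=-6: (+0.003390-0.019628i) × (+0.000068+0.000024i) = +0.000001-0.000001i  (running Σ = +0.000001-0.000001i)
  m=-5: (-0.056939-0.076016i) × (-0.001012-0.000290i) = +0.000036+0.000093i  (running Σ = +0.000036+0.000092i)
  m=-4: (-0.262289-0.030033i) × (+0.009203+0.002092i) = -0.002351-0.000825i  (running Σ = -0.002315-0.000733i)
  m=-3: (-0.343769+0.289489i) × (-0.056561-0.009574i) = +0.022216-0.013083i  (running Σ = +0.019901-0.013816i)
  m=-2: (-0.021513+0.376987i) × (+0.232414+0.026089i) = -0.014835+0.087056i  (running Σ = +0.005066+0.073240i)
  m=-1: (-0.067050-0.070986i) × (-0.569932-0.031888i) = +0.035950+0.042595i  (running Σ = +0.041016+0.115835i)
  m=0: (-0.409978-0.000000i) × (+0.516402+0.000000i) = -0.211714-0.000000i  (running Σ = -0.170697+0.115835i)
  m=1: (+0.067050-0.070986i) × (+0.569932-0.031888i) = +0.035950-0.042595i  (running Σ = -0.134747+0.073240i)
  m=2: (-0.021513-0.376987i) × (+0.232414-0.026089i) = -0.014835-0.087056i  (running Σ = -0.149582-0.013816i)
  m=3: (+0.343769+0.289489i) × (+0.056561-0.009574i) = +0.022216+0.013083i  (running Σ = -0.127367-0.000733i)
  m=4: (-0.262289+0.030033i) × (+0.009203-0.002092i) = -0.002351+0.000825i  (running Σ = -0.129718+0.000092i)
  m=5: (+0.056939-0.076016i) × (+0.001012-0.000290i) = +0.000036-0.000093i  (running Σ = -0.129682-0.000001i)
  m=6: (+0.003390+0.019628i) × (+0.000068-0.000024i) = +0.000001+0.000001i  (running Σ = -0.129681-0.000000i)
Accumulated sum -0.129681-0.000000i; after 4π/(2l+1) scaling, -0.125356-0.000000i ⇒ P_6 = -0.125356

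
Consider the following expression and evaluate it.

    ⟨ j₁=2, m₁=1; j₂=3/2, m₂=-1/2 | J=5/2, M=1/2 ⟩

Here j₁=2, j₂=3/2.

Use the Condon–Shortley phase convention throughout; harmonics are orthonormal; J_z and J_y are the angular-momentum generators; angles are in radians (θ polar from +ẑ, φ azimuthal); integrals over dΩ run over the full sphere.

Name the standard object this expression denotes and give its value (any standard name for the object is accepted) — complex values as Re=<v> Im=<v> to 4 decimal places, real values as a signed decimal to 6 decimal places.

Clebsch–Gordan coefficient, +√(5/14) ≈ +0.597614

This is a Clebsch–Gordan (vector-coupling) coefficient.
√[6·1!3!2!/7! · 3!1!1!2!3!2!] = √(72/35)
  +(−1)^0/∏(0,1,1,1,2,1)! = 1/2  (running 1/2)
  +(−1)^1/∏(1,0,0,0,3,2)! = -1/12  (running 5/12)
⟨..|..⟩ = √(72/35)·(5/12) = +0.597614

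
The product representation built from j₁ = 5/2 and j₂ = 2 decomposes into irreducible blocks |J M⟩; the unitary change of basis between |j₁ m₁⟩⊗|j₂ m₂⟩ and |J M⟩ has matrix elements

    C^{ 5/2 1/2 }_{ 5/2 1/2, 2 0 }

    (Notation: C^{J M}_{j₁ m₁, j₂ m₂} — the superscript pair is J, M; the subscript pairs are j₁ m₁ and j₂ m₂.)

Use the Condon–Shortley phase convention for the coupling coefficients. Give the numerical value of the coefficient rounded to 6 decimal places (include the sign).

-0.478091

j₁+j₂−J=2  J+j₁−j₂=3  J−j₁+j₂=2  j₁+j₂+J+1=8
(j₁±m₁, j₂±m₂, J±M) = (3,2,2,2,3,2)
P² = 72/35
sum k=0..2:
  [0] +1/8 = 1/8
  [1] −1/2 = -1/2
  [2] +1/24 = 1/24
S = -1/3
C² = P²·S² = 8/35 ; C = -0.478091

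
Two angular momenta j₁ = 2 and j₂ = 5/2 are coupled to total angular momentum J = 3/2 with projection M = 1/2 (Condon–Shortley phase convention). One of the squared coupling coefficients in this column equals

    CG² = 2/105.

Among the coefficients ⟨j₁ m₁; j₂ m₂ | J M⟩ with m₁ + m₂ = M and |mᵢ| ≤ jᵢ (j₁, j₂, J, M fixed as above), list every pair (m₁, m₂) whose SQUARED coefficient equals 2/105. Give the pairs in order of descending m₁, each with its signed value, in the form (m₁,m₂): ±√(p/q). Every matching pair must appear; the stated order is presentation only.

(-1,3/2): +√(2/105)

Admissible pairs with m₁+m₂ = M = 1/2: (-2,5/2), (-1,3/2), (0,1/2), (1,-1/2), (2,-3/2)
  (m₁,m₂)=(2,-3/2): CG² = 32/105, CG = +√(32/105)
  (m₁,m₂)=(1,-1/2): CG² = 5/21, CG = −√(5/21)
  (m₁,m₂)=(0,1/2): CG² = 2/35, CG = +√(2/35)
  (m₁,m₂)=(-1,3/2): CG² = 2/105, CG = +√(2/105)   ← matches the target
  (m₁,m₂)=(-2,5/2): CG² = 8/21, CG = −√(8/21)
Pairs with CG² = 2/105: (-1,3/2): +√(2/105)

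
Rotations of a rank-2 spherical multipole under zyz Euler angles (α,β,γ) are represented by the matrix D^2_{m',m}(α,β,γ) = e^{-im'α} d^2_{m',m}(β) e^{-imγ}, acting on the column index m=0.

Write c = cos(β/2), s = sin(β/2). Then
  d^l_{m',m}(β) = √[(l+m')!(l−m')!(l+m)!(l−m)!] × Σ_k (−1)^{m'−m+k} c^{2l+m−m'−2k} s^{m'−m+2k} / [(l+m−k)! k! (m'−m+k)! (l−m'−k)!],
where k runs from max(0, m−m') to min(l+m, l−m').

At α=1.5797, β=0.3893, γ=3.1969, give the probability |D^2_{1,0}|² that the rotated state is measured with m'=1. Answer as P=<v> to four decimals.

P=0.1850

D^2_{1,0}(1.5797,0.3893,3.1969) = e^{-i·1·1.5797}·d^2_{1,0}(0.3893)·e^{-i·0·3.1969}. Compute d first:
Half-angle: c=0.981115, s=0.193423. N=√(6·1·2·2)=4.898979
Admissible k: 0..1 (factorial args all ≥0)
  k=0: (−1)^1·4.8990/(2)·0.9811^3·0.1934^1 = -0.447450
  k=1: (−1)^2·4.8990/(2)·0.9811^1·0.1934^3 = +0.017391
d^2_{1,0}(0.3893) = -0.447450 +0.017391 = -0.430059
|D^2_{1,0}|² = |d^2_{1,0}(β)|² = (-0.430059)² = 0.184951 (the z-rotation phases have unit modulus)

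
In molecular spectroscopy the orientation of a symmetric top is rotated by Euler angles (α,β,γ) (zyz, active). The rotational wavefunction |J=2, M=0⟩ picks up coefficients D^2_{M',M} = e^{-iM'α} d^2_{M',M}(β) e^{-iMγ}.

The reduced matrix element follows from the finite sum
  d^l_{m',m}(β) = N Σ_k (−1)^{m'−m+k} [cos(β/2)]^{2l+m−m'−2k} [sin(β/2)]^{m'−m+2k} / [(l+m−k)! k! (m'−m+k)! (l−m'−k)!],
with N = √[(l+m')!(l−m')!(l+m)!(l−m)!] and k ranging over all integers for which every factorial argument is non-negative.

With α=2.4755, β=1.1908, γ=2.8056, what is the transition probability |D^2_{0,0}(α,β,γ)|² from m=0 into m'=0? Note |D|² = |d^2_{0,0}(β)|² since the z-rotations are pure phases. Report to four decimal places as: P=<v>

First d^2_{0,0}(β=1.1908), then the phase factors e^{-i(0)α} and e^{-i(0)γ}:
With c≡cos(β/2)=0.827924 and s≡sin(β/2)=0.560840, N=[2·2·2·2]^{1/2}=4.000000
k∈{0,1,2} keeps every argument non-negative
  k=0: (−1)^0·4.0000/(4)·0.8279^4·0.5608^0 = +0.469853
  k=1: (−1)^1·4.0000/(1)·0.8279^2·0.5608^2 = -0.862421
  k=2: (−1)^2·4.0000/(4)·0.8279^0·0.5608^4 = +0.098936
d^2_{0,0}(1.1908) = +0.469853 -0.862421 +0.098936 = -0.293631
|D^2_{0,0}|² = |d^2_{0,0}(β)|² = (-0.293631)² = 0.086219 (the z-rotation phases have unit modulus)

P=0.0862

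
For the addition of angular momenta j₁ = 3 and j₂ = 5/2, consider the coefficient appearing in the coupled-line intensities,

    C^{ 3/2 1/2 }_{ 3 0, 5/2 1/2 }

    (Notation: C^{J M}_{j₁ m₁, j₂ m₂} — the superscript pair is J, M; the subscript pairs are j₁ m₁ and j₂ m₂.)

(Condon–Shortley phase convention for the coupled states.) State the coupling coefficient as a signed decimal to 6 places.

√[4·4!2!1!/8! · 3!3!3!2!2!1!] = √(144/35)
  +(−1)^2/∏(2,2,1,1,1,0)! = 1/4  (running 1/4)
  +(−1)^3/∏(3,1,0,0,2,1)! = -1/12  (running 1/6)
⟨..|..⟩ = √(144/35)·(1/6) = +0.338062

+0.338062  (= +√(4/35))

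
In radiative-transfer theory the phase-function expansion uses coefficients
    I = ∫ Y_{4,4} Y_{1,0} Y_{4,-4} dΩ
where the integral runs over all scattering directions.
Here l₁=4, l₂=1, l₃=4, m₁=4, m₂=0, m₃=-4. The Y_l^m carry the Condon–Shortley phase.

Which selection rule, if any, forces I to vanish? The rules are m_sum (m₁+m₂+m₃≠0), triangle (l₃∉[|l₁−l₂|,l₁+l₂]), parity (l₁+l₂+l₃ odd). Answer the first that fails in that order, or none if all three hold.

parity

azimuthal sum: 4 + 0 − 4 = 0  ✓
3 ≤ 4 ≤ 5 (triangle on l)  ✓
L = 4 + 1 + 4 = 9 (odd)  ✗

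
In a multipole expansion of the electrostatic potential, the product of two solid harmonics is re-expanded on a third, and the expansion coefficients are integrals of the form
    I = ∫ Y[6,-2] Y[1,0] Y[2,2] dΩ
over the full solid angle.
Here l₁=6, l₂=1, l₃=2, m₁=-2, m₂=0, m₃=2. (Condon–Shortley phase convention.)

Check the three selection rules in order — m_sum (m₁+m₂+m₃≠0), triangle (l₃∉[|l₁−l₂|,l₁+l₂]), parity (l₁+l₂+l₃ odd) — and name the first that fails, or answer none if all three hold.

azimuthal sum: -2 + 0 + 2 = 0  ✓
l₃ must lie in [5,7]; have l₃=2  ✗
L = 6 + 1 + 2 = 9 (odd)

triangle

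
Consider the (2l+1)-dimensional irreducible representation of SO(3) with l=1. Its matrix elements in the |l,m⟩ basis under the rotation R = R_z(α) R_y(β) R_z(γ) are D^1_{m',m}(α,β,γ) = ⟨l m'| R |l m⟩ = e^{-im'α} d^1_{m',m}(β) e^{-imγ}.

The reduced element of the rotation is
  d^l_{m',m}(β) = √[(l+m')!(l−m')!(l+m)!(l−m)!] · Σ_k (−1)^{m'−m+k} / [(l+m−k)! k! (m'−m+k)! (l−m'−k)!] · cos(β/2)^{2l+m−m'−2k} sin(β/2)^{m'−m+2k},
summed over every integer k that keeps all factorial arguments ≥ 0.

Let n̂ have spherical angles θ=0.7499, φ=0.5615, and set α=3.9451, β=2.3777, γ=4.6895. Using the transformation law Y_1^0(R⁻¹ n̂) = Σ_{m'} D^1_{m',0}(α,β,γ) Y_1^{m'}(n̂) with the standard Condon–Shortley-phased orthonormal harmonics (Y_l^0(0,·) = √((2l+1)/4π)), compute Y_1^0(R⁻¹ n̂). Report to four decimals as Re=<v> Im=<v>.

Re=-0.4818 Im=0.0000

Need the full column D^1_{m',0} for m'=−1..1 at α=3.9451, β=2.3777, γ=4.6895.
cos(β/2)=0.372727, sin(β/2)=0.927941
d^1_{-1,0}: single k=1 term ⇒ +0.489132;  D = -0.339549-0.352075i
d^1_{0,0}: k∈[0..1] ⇒ +0.138926 -0.861074 = -0.722149;  D = -0.722149+0.000000i
d^1_{1,0}: single k=0 term ⇒ -0.489132;  D = +0.339549-0.352075i
Y_1^{m'}(θ=0.7499,φ=0.5615) and Σ D·Y over m':
  (-0.3395-0.3521i)·(+0.1993-0.1254i)  (-0.7221+0.0000i)·(+0.3575+0.0000i)  (+0.3395-0.3521i)·(-0.1993-0.1254i)
Y_1^0(R⁻¹ n̂) = -0.481842+0.000000i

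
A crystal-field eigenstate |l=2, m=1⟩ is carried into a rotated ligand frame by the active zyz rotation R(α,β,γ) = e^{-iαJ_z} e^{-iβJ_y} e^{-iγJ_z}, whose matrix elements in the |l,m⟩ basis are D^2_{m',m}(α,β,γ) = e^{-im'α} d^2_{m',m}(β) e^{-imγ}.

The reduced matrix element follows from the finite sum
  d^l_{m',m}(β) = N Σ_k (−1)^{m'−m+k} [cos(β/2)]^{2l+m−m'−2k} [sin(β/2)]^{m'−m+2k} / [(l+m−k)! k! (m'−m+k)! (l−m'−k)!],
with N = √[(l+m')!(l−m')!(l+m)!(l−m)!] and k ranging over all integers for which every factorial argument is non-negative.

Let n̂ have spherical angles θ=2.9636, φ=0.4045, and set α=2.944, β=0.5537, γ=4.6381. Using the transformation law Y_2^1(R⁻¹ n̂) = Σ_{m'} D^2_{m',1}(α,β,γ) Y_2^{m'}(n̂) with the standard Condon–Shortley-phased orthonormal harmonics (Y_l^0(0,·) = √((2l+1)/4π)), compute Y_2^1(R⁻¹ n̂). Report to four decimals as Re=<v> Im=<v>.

Need the full column D^2_{m',1} for m'=−2..2 at α=2.9440, β=0.5537, γ=4.6381.
cos(β/2)=0.961921, sin(β/2)=0.273327
d^2_{-2,1}: single k=3 term ⇒ +0.039284;  D = +0.012391+0.037279i
d^2_{-1,1}: k∈[2..3] ⇒ +0.207379 -0.005581 = +0.201798;  D = -0.024819-0.200266i
d^2_{0,1}: k∈[1..2] ⇒ +0.595904 -0.048113 = +0.547791;  D = -0.040657+0.546280i
d^2_{1,1}: k∈[0..1] ⇒ +0.856166 -0.207379 = +0.648787;  D = +0.174228-0.624955i
d^2_{2,1}: single k=0 term ⇒ -0.486554;  D = +0.220125-0.433912i
Y_2^{m'}(θ=2.9636,φ=0.4045) and Σ D·Y over m':
  (+0.0124+0.0373i)·(+0.0084-0.0088i)  (-0.0248-0.2003i)·(-0.1238+0.0530i)  (-0.0407+0.5463i)·(+0.6011+0.0000i)  (+0.1742-0.6250i)·(+0.1238+0.0530i)  (+0.2201-0.4339i)·(+0.0084+0.0088i)
Y_2^1(R⁻¹ n̂) = +0.049987+0.282244i

Re=0.0500 Im=0.2822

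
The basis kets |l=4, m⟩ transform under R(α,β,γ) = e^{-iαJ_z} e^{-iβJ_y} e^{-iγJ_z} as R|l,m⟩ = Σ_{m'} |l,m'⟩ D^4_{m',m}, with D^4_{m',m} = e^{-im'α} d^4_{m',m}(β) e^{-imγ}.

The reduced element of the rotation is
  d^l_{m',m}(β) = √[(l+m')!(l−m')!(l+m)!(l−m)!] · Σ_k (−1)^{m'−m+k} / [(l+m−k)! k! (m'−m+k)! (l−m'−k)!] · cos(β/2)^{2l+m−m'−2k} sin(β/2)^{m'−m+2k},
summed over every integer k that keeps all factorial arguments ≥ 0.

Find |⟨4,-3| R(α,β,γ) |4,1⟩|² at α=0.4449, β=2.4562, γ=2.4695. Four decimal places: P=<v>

P=0.2430

Split into d^4_{-3,1}(β=2.4562) × two z-phases.
c=cos(2.456200/2)=0.336028, s=sin(2.456200/2)=0.941852; N=√[1·5040·120·6]=1904.940944
k: max(0,(1)−(-3))=4 … min(4+(1),4−(-3))=5
  k=4: (−1)^0·1904.9409/(144)·0.3360^4·0.9419^4 = +0.132724
  k=5: (−1)^1·1904.9409/(240)·0.3360^2·0.9419^6 = -0.625629
d^4_{-3,1}(2.4562) = +0.132724 -0.625629 = -0.492905
|D^4_{-3,1}|² = |d^4_{-3,1}(β)|² = (-0.492905)² = 0.242955 (the z-rotation phases have unit modulus)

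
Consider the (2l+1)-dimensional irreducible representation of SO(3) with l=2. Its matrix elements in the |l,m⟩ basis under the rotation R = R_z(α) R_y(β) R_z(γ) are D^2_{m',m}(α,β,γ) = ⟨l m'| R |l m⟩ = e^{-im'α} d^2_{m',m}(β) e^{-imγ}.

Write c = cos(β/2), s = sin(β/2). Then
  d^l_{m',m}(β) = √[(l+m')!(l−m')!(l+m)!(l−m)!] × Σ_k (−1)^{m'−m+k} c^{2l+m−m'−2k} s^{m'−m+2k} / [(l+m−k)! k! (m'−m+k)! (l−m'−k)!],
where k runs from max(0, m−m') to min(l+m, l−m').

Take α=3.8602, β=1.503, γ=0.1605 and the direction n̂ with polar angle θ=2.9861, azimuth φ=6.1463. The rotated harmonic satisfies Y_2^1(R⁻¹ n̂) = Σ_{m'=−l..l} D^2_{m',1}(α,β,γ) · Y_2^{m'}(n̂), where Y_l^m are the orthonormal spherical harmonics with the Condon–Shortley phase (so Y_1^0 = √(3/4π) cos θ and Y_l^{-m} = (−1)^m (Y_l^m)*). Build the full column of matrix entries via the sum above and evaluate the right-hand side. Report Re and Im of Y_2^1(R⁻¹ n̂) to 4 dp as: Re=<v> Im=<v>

Need the full column D^2_{m',1} for m'=−2..2 at α=3.8602, β=1.5030, γ=0.1605.
cos(β/2)=0.730666, sin(β/2)=0.682736
d^2_{-2,1}: single k=3 term ⇒ +0.465057;  D = +0.134802+0.445091i
d^2_{-1,1}: k∈[2..3] ⇒ +0.746558 -0.217275 = +0.529283;  D = -0.448969-0.280299i
d^2_{0,1}: k∈[1..2] ⇒ +0.652355 -0.569576 = +0.082779;  D = +0.081715-0.013229i
d^2_{1,1}: k∈[0..1] ⇒ +0.285020 -0.746558 = -0.461538;  D = +0.294387-0.355463i
d^2_{2,1}: single k=0 term ⇒ -0.532646;  D = +0.014336+0.532453i
Y_2^{m'}(θ=2.9861,φ=6.1463) and Σ D·Y over m':
  (+0.1348+0.4451i)·(+0.0089+0.0025i)  (-0.4490-0.2803i)·(-0.1171-0.0161i)  (+0.0817-0.0132i)·(+0.6081+0.0000i)  (+0.2944-0.3555i)·(+0.1171-0.0161i)  (+0.0143+0.5325i)·(+0.0089-0.0025i)
Y_2^1(R⁻¹ n̂) = +0.128027-0.005332i

Re=0.1280 Im=-0.0053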